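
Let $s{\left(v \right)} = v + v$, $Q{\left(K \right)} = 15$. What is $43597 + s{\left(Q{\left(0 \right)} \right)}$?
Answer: $43627$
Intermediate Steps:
$s{\left(v \right)} = 2 v$
$43597 + s{\left(Q{\left(0 \right)} \right)} = 43597 + 2 \cdot 15 = 43597 + 30 = 43627$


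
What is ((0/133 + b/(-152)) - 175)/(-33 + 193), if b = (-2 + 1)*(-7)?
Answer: -26607/24320 ≈ -1.0940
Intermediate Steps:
b = 7 (b = -1*(-7) = 7)
((0/133 + b/(-152)) - 175)/(-33 + 193) = ((0/133 + 7/(-152)) - 175)/(-33 + 193) = ((0*(1/133) + 7*(-1/152)) - 175)/160 = ((0 - 7/152) - 175)*(1/160) = (-7/152 - 175)*(1/160) = -26607/152*1/160 = -26607/24320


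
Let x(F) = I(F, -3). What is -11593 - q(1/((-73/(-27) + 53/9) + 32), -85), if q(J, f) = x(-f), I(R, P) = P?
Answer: -11590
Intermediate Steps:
x(F) = -3
q(J, f) = -3
-11593 - q(1/((-73/(-27) + 53/9) + 32), -85) = -11593 - 1*(-3) = -11593 + 3 = -11590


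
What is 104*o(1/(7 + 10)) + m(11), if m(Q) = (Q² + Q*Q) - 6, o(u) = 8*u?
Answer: 4844/17 ≈ 284.94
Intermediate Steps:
m(Q) = -6 + 2*Q² (m(Q) = (Q² + Q²) - 6 = 2*Q² - 6 = -6 + 2*Q²)
104*o(1/(7 + 10)) + m(11) = 104*(8/(7 + 10)) + (-6 + 2*11²) = 104*(8/17) + (-6 + 2*121) = 104*(8*(1/17)) + (-6 + 242) = 104*(8/17) + 236 = 832/17 + 236 = 4844/17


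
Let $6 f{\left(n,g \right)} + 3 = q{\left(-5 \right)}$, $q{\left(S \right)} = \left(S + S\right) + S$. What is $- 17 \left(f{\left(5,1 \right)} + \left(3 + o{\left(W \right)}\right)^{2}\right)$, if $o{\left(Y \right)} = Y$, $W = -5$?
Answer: $-17$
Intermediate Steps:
$q{\left(S \right)} = 3 S$ ($q{\left(S \right)} = 2 S + S = 3 S$)
$f{\left(n,g \right)} = -3$ ($f{\left(n,g \right)} = - \frac{1}{2} + \frac{3 \left(-5\right)}{6} = - \frac{1}{2} + \frac{1}{6} \left(-15\right) = - \frac{1}{2} - \frac{5}{2} = -3$)
$- 17 \left(f{\left(5,1 \right)} + \left(3 + o{\left(W \right)}\right)^{2}\right) = - 17 \left(-3 + \left(3 - 5\right)^{2}\right) = - 17 \left(-3 + \left(-2\right)^{2}\right) = - 17 \left(-3 + 4\right) = \left(-17\right) 1 = -17$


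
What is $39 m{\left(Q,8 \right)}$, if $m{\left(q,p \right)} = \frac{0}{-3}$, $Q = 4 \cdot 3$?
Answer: $0$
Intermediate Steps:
$Q = 12$
$m{\left(q,p \right)} = 0$ ($m{\left(q,p \right)} = 0 \left(- \frac{1}{3}\right) = 0$)
$39 m{\left(Q,8 \right)} = 39 \cdot 0 = 0$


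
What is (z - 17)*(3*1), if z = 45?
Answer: 84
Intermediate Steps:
(z - 17)*(3*1) = (45 - 17)*(3*1) = 28*3 = 84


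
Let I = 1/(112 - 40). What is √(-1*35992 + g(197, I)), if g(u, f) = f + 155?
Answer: I*√5160526/12 ≈ 189.31*I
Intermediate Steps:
I = 1/72 ≈ 0.013889
g(u, f) = 155 + f
√(-1*35992 + g(197, I)) = √(-1*35992 + (155 + 1/72)) = √(-35992 + 11161/72) = √(-2580263/72) = I*√5160526/12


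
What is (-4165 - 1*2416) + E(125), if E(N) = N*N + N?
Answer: 9169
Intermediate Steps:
E(N) = N + N**2 (E(N) = N**2 + N = N + N**2)
(-4165 - 1*2416) + E(125) = (-4165 - 1*2416) + 125*(1 + 125) = (-4165 - 2416) + 125*126 = -6581 + 15750 = 9169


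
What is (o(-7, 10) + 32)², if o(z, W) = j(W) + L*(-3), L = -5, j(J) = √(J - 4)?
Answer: (47 + √6)² ≈ 2445.3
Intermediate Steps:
j(J) = √(-4 + J)
o(z, W) = 15 + √(-4 + W) (o(z, W) = √(-4 + W) - 5*(-3) = √(-4 + W) + 15 = 15 + √(-4 + W))
(o(-7, 10) + 32)² = ((15 + √(-4 + 10)) + 32)² = ((15 + √6) + 32)² = (47 + √6)²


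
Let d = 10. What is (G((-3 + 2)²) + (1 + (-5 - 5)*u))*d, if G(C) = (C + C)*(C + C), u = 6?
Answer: -550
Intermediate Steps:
G(C) = 4*C² (G(C) = (2*C)*(2*C) = 4*C²)
(G((-3 + 2)²) + (1 + (-5 - 5)*u))*d = (4*((-3 + 2)²)² + (1 + (-5 - 5)*6))*10 = (4*((-1)²)² + (1 - 10*6))*10 = (4*1² + (1 - 60))*10 = (4*1 - 59)*10 = (4 - 59)*10 = -55*10 = -550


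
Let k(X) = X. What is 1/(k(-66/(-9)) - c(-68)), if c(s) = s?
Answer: 3/226 ≈ 0.013274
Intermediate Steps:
1/(k(-66/(-9)) - c(-68)) = 1/(-66/(-9) - 1*(-68)) = 1/(-66*(-⅑) + 68) = 1/(22/3 + 68) = 1/(226/3) = 3/226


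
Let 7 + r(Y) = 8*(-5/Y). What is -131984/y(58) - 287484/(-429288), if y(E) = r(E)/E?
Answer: 7941729168523/7977602 ≈ 9.9550e+5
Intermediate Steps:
r(Y) = -7 - 40/Y (r(Y) = -7 + 8*(-5/Y) = -7 - 40/Y)
y(E) = (-7 - 40/E)/E
-131984/y(58) - 287484/(-429288) = -131984*3364/(-40 - 7*58) - 287484/(-429288) = -131984*3364/(-40 - 406) - 287484*(-1/429288) = -131984/((1/3364)*(-446)) + 23957/35774 = -131984/(-223/1682) + 23957/35774 = -131984*(-1682/223) + 23957/35774 = 221997088/223 + 23957/35774 = 7941729168523/7977602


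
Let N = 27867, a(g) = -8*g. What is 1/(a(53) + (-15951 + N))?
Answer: 1/11492 ≈ 8.7017e-5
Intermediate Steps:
1/(a(53) + (-15951 + N)) = 1/(-8*53 + (-15951 + 27867)) = 1/(-424 + 11916) = 1/11492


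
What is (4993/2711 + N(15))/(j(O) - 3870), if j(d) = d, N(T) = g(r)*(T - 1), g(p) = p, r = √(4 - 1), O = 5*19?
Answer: -4993/10234025 - 14*√3/3775 ≈ -0.0069114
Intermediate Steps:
O = 95
r = √3 ≈ 1.7320
N(T) = √3*(-1 + T) (N(T) = √3*(T - 1) = √3*(-1 + T))
(4993/2711 + N(15))/(j(O) - 3870) = (4993/2711 + √3*(-1 + 15))/(95 - 3870) = (4993*(1/2711) + √3*14)/(-3775) = (4993/2711 + 14*√3)*(-1/3775) = -4993/10234025 - 14*√3/3775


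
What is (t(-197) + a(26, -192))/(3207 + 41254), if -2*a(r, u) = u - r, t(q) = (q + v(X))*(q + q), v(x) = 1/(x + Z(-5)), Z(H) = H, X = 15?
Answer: 388438/222305 ≈ 1.7473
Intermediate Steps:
v(x) = 1/(-5 + x) (v(x) = 1/(x - 5) = 1/(-5 + x))
t(q) = 2*q*(1/10 + q) (t(q) = (q + 1/(-5 + 15))*(q + q) = (q + 1/10)*(2*q) = (1/10 + q)*(2*q) = 2*q*(1/10 + q))
a(r, u) = r/2 - u/2 (a(r, u) = -(u - r)/2 = r/2 - u/2)
(t(-197) + a(26, -192))/(3207 + 41254) = ((1/5)*(-197)*(1 + 10*(-197)) + ((1/2)*26 - 1/2*(-192)))/(3207 + 41254) = ((1/5)*(-197)*(1 - 1970) + (13 + 96))/44461 = ((1/5)*(-197)*(-1969) + 109)*(1/44461) = (387893/5 + 109)*(1/44461) = (388438/5)*(1/44461) = 388438/222305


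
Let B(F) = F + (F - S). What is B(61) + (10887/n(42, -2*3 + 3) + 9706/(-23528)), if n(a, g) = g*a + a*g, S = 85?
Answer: -817087/123522 ≈ -6.6149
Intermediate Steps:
n(a, g) = 2*a*g (n(a, g) = a*g + a*g = 2*a*g)
B(F) = -85 + 2*F (B(F) = F + (F - 1*85) = F + (F - 85) = F + (-85 + F) = -85 + 2*F)
B(61) + (10887/n(42, -2*3 + 3) + 9706/(-23528)) = (-85 + 2*61) + (10887/((2*42*(-2*3 + 3))) + 9706/(-23528)) = (-85 + 122) + (10887/((2*42*(-6 + 3))) + 9706*(-1/23528)) = 37 + (10887/((2*42*(-3))) - 4853/11764) = 37 + (10887/(-252) - 4853/11764) = 37 + (10887*(-1/252) - 4853/11764) = 37 + (-3629/84 - 4853/11764) = 37 - 5387401/123522 = -817087/123522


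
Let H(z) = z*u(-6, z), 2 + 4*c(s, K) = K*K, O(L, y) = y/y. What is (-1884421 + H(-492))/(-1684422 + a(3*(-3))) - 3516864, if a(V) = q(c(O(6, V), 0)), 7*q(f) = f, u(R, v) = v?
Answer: -82934343820378/23581909 ≈ -3.5169e+6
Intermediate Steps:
O(L, y) = 1
c(s, K) = -½ + K²/4 (c(s, K) = -½ + (K*K)/4 = -½ + K²/4)
q(f) = f/7
a(V) = -1/14 (a(V) = (-½ + (¼)*0²)/7 = (-½ + (¼)*0)/7 = (-½ + 0)/7 = (⅐)*(-½) = -1/14)
H(z) = z² (H(z) = z*z = z²)
(-1884421 + H(-492))/(-1684422 + a(3*(-3))) - 3516864 = (-1884421 + (-492)²)/(-1684422 - 1/14) - 3516864 = (-1884421 + 242064)/(-23581909/14) - 3516864 = -1642357*(-14/23581909) - 3516864 = 22992998/23581909 - 3516864 = -82934343820378/23581909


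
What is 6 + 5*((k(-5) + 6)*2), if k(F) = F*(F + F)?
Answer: 566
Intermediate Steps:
k(F) = 2*F**2 (k(F) = F*(2*F) = 2*F**2)
6 + 5*((k(-5) + 6)*2) = 6 + 5*((2*(-5)**2 + 6)*2) = 6 + 5*((2*25 + 6)*2) = 6 + 5*((50 + 6)*2) = 6 + 5*(56*2) = 6 + 5*112 = 6 + 560 = 566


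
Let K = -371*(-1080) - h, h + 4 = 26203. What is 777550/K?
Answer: 777550/374481 ≈ 2.0763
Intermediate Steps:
h = 26199 (h = -4 + 26203 = 26199)
K = 374481 (K = -371*(-1080) - 1*26199 = 400680 - 26199 = 374481)
777550/K = 777550/374481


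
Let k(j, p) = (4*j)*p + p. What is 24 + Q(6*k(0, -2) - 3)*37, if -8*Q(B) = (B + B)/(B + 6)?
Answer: 103/12 ≈ 8.5833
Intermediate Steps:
k(j, p) = p + 4*j*p (k(j, p) = 4*j*p + p = p + 4*j*p)
Q(B) = -B/(4*(6 + B)) (Q(B) = -(B + B)/(8*(B + 6)) = -2*B/(8*(6 + B)) = -B/(4*(6 + B)))
24 + Q(6*k(0, -2) - 3)*37 = 24 - (6*(-2*(1 + 4*0)) - 3)/(24 + 4*(6*(-2*(1 + 4*0)) - 3))*37 = 24 - (6*(-2*(1 + 0)) - 3)/(24 + 4*(6*(-2*(1 + 0)) - 3))*37 = 24 - (6*(-2*1) - 3)/(24 + 4*(6*(-2*1) - 3))*37 = 24 - (6*(-2) - 3)/(24 + 4*(6*(-2) - 3))*37 = 24 - (-12 - 3)/(24 + 4*(-12 - 3))*37 = 24 - 1*(-15)/(24 + 4*(-15))*37 = 24 - 1*(-15)/(24 - 60)*37 = 24 - 1*(-15)/(-36)*37 = 24 - 1*(-15)*(-1/36)*37 = 24 - 5/12*37 = 24 - 185/12 = 103/12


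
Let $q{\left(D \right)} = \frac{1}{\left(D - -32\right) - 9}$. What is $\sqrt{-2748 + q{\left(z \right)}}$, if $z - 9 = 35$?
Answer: $\frac{i \sqrt{12335705}}{67} \approx 52.421 i$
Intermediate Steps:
$z = 44$ ($z = 9 + 35 = 44$)
$q{\left(D \right)} = \frac{1}{23 + D}$ ($q{\left(D \right)} = \frac{1}{\left(D + 32\right) - 9} = \frac{1}{\left(32 + D\right) - 9} = \frac{1}{23 + D}$)
$\sqrt{-2748 + q{\left(z \right)}} = \sqrt{-2748 + \frac{1}{23 + 44}} = \sqrt{-2748 + \frac{1}{67}} = \sqrt{- \frac{184115}{67}} = \frac{i \sqrt{12335705}}{67}$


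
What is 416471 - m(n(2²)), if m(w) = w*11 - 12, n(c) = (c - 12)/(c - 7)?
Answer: 1249361/3 ≈ 4.1645e+5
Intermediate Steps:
n(c) = (-12 + c)/(-7 + c)
m(w) = -12 + 11*w (m(w) = 11*w - 12 = -12 + 11*w)
416471 - m(n(2²)) = 416471 - (-12 + 11*((-12 + 2²)/(-7 + 2²))) = 416471 - (-12 + 11*((-12 + 4)/(-7 + 4))) = 416471 - (-12 + 11*(-8/(-3))) = 416471 - (-12 + 11*(-⅓*(-8))) = 416471 - (-12 + 11*(8/3)) = 416471 - (-12 + 88/3) = 416471 - 1*52/3 = 416471 - 52/3 = 1249361/3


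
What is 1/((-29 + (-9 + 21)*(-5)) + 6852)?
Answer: 1/6763 ≈ 0.00014786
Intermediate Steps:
1/((-29 + (-9 + 21)*(-5)) + 6852) = 1/((-29 + 12*(-5)) + 6852) = 1/((-29 - 60) + 6852) = 1/(-89 + 6852) = 1/6763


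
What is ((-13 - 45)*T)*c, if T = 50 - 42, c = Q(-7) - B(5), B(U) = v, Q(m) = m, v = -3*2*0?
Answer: 3248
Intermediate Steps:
v = 0 (v = -6*0 = 0)
B(U) = 0
c = -7 (c = -7 - 1*0 = -7 + 0 = -7)
T = 8
((-13 - 45)*T)*c = ((-13 - 45)*8)*(-7) = -58*8*(-7) = -464*(-7) = 3248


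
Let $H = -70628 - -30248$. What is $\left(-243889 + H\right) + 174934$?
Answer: $-109335$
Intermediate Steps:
$H = -40380$ ($H = -70628 + 30248 = -40380$)
$\left(-243889 + H\right) + 174934 = \left(-243889 - 40380\right) + 174934 = -284269 + 174934 = -109335$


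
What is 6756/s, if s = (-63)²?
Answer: 2252/1323 ≈ 1.7022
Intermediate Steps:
s = 3969
6756/s = 6756/3969 = 6756*(1/3969) = 2252/1323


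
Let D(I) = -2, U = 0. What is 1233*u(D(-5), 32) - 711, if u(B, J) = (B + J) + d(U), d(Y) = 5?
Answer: 42444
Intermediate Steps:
u(B, J) = 5 + B + J (u(B, J) = (B + J) + 5 = 5 + B + J)
1233*u(D(-5), 32) - 711 = 1233*(5 - 2 + 32) - 711 = 1233*35 - 711 = 43155 - 711 = 42444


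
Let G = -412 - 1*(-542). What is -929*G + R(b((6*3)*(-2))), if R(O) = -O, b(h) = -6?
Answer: -120764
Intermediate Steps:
G = 130 (G = -412 + 542 = 130)
-929*G + R(b((6*3)*(-2))) = -929*130 - 1*(-6) = -120770 + 6 = -120764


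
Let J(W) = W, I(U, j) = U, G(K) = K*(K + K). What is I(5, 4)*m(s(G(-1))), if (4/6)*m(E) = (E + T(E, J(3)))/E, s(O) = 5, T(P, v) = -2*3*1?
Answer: -3/2 ≈ -1.5000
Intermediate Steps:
G(K) = 2*K**2 (G(K) = K*(2*K) = 2*K**2)
T(P, v) = -6 (T(P, v) = -6*1 = -6)
m(E) = 3*(-6 + E)/(2*E) (m(E) = 3*((E - 6)/E)/2 = 3*((-6 + E)/E)/2 = 3*(-6 + E)/(2*E))
I(5, 4)*m(s(G(-1))) = 5*(3/2 - 9/5) = 5*(-3/10) = -3/2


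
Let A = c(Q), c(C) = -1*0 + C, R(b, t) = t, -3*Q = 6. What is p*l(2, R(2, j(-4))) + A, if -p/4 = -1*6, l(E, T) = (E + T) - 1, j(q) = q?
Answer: -74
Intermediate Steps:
Q = -2 (Q = -⅓*6 = -2)
l(E, T) = -1 + E + T
c(C) = C (c(C) = 0 + C = C)
A = -2
p = 24 (p = -(-4)*6 = -4*(-6) = 24)
p*l(2, R(2, j(-4))) + A = 24*(-1 + 2 - 4) - 2 = 24*(-3) - 2 = -72 - 2 = -74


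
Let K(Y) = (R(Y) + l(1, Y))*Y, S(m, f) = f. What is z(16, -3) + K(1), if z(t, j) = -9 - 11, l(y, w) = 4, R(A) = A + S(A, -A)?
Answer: -16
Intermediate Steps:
R(A) = 0 (R(A) = A - A = 0)
K(Y) = 4*Y (K(Y) = (0 + 4)*Y = 4*Y)
z(t, j) = -20
z(16, -3) + K(1) = -20 + 4*1 = -20 + 4 = -16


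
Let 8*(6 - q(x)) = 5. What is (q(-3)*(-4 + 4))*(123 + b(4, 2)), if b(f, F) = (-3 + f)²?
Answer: 0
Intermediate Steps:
q(x) = 43/8 (q(x) = 6 - ⅛*5 = 6 - 5/8 = 43/8)
(q(-3)*(-4 + 4))*(123 + b(4, 2)) = (43*(-4 + 4)/8)*(123 + (-3 + 4)²) = ((43/8)*0)*(123 + 1²) = 0*(123 + 1) = 0*124 = 0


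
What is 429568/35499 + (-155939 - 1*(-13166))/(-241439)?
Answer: 108782767079/8570843061 ≈ 12.692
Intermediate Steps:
429568/35499 + (-155939 - 1*(-13166))/(-241439) = 429568*(1/35499) + (-155939 + 13166)*(-1/241439) = 429568/35499 - 142773*(-1/241439) = 429568/35499 + 142773/241439 = 108782767079/8570843061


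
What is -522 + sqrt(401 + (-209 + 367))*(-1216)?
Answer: -522 - 1216*sqrt(559) ≈ -29272.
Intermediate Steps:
-522 + sqrt(401 + (-209 + 367))*(-1216) = -522 + sqrt(401 + 158)*(-1216) = -522 + sqrt(559)*(-1216) = -522 - 1216*sqrt(559)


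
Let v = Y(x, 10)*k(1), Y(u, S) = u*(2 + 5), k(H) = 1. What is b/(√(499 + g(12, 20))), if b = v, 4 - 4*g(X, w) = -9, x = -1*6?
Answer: -12*√41/41 ≈ -1.8741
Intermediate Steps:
x = -6
g(X, w) = 13/4 (g(X, w) = 1 - ¼*(-9) = 1 + 9/4 = 13/4)
Y(u, S) = 7*u (Y(u, S) = u*7 = 7*u)
v = -42 (v = (7*(-6))*1 = -42*1 = -42)
b = -42
b/(√(499 + g(12, 20))) = -42/√(499 + 13/4) = -42*2*√41/287 = -12*√41/41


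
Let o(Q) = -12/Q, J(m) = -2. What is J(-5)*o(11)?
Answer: 24/11 ≈ 2.1818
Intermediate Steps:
J(-5)*o(11) = -(-24)/11 = -2*(-12/11) = 24/11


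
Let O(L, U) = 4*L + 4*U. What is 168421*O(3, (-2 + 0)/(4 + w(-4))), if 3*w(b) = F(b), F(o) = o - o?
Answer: 1684210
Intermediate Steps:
F(o) = 0
w(b) = 0 (w(b) = (⅓)*0 = 0)
168421*O(3, (-2 + 0)/(4 + w(-4))) = 168421*(4*3 + 4*((-2 + 0)/(4 + 0))) = 168421*(12 + 4*(-2/4)) = 168421*(12 + 4*(-2*¼)) = 168421*(12 + 4*(-½)) = 168421*(12 - 2) = 168421*10 = 1684210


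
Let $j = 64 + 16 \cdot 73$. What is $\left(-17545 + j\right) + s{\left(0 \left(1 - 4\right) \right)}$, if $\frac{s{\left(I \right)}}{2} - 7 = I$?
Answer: $-16299$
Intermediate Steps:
$s{\left(I \right)} = 14 + 2 I$
$j = 1232$ ($j = 64 + 1168 = 1232$)
$\left(-17545 + j\right) + s{\left(0 \left(1 - 4\right) \right)} = \left(-17545 + 1232\right) + \left(14 + 2 \cdot 0 \left(1 - 4\right)\right) = -16313 + \left(14 + 2 \cdot 0 \left(-3\right)\right) = -16313 + \left(14 + 2 \cdot 0\right) = -16313 + \left(14 + 0\right) = -16313 + 14 = -16299$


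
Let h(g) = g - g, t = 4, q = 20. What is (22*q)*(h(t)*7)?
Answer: 0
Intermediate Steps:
h(g) = 0
(22*q)*(h(t)*7) = (22*20)*(0*7) = 440*0 = 0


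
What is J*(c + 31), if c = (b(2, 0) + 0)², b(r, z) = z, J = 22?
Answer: 682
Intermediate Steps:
c = 0 (c = (0 + 0)² = 0² = 0)
J*(c + 31) = 22*(0 + 31) = 22*31 = 682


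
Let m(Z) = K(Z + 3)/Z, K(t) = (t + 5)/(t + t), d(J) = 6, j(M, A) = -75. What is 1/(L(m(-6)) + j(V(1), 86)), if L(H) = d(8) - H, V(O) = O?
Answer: -18/1243 ≈ -0.014481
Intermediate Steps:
K(t) = (5 + t)/(2*t) (K(t) = (5 + t)/((2*t)) = (5 + t)*(1/(2*t)) = (5 + t)/(2*t))
m(Z) = (8 + Z)/(2*Z*(3 + Z)) (m(Z) = ((5 + (Z + 3))/(2*(Z + 3)))/Z = ((5 + (3 + Z))/(2*(3 + Z)))/Z = ((8 + Z)/(2*(3 + Z)))/Z = (8 + Z)/(2*Z*(3 + Z)))
L(H) = 6 - H
1/(L(m(-6)) + j(V(1), 86)) = 1/((6 - (8 - 6)/(2*(-6)*(3 - 6))) - 75) = 1/((6 - (-1)*2/(2*6*(-3))) - 75) = 1/((6 - (-1)*(-1)*2/(2*6*3)) - 75) = 1/((6 - 1*1/18) - 75) = 1/((6 - 1/18) - 75) = 1/(107/18 - 75) = 1/(-1243/18) = -18/1243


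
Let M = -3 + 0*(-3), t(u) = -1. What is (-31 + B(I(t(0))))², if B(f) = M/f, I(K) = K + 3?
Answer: 4225/4 ≈ 1056.3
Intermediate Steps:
M = -3 (M = -3 + 0 = -3)
I(K) = 3 + K
B(f) = -3/f
(-31 + B(I(t(0))))² = (-31 - 3/(3 - 1))² = (-31 - 3/2)² = (-65/2)² = 4225/4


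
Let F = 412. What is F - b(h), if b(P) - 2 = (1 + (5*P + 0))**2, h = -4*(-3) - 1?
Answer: -2726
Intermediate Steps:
h = 11 (h = 12 - 1 = 11)
b(P) = 2 + (1 + 5*P)**2 (b(P) = 2 + (1 + (5*P + 0))**2 = 2 + (1 + 5*P)**2)
F - b(h) = 412 - (2 + (1 + 5*11)**2) = 412 - (2 + (1 + 55)**2) = 412 - (2 + 56**2) = 412 - (2 + 3136) = 412 - 1*3138 = 412 - 3138 = -2726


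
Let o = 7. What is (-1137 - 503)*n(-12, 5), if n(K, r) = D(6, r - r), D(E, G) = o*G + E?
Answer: -9840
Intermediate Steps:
D(E, G) = E + 7*G (D(E, G) = 7*G + E = E + 7*G)
n(K, r) = 6 (n(K, r) = 6 + 7*(r - r) = 6 + 7*0 = 6 + 0 = 6)
(-1137 - 503)*n(-12, 5) = (-1137 - 503)*6 = -1640*6 = -9840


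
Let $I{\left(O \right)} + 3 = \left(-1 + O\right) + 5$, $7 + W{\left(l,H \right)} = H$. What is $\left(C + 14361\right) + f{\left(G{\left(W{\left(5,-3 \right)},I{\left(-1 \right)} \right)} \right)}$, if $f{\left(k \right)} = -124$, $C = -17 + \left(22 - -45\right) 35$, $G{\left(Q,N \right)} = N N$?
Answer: $16565$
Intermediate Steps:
$W{\left(l,H \right)} = -7 + H$
$I{\left(O \right)} = 1 + O$ ($I{\left(O \right)} = -3 + \left(\left(-1 + O\right) + 5\right) = -3 + \left(4 + O\right) = 1 + O$)
$G{\left(Q,N \right)} = N^{2}$
$C = 2328$ ($C = -17 + \left(22 + 45\right) 35 = -17 + 67 \cdot 35 = -17 + 2345 = 2328$)
$\left(C + 14361\right) + f{\left(G{\left(W{\left(5,-3 \right)},I{\left(-1 \right)} \right)} \right)} = \left(2328 + 14361\right) - 124 = 16689 - 124 = 16565$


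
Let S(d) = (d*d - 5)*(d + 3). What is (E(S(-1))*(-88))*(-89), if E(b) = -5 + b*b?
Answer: 462088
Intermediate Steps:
S(d) = (-5 + d**2)*(3 + d) (S(d) = (d**2 - 5)*(3 + d) = (-5 + d**2)*(3 + d))
E(b) = -5 + b**2
(E(S(-1))*(-88))*(-89) = ((-5 + (-15 + (-1)**3 - 5*(-1) + 3*(-1)**2)**2)*(-88))*(-89) = ((-5 + (-15 - 1 + 5 + 3*1)**2)*(-88))*(-89) = ((-5 + (-15 - 1 + 5 + 3)**2)*(-88))*(-89) = ((-5 + (-8)**2)*(-88))*(-89) = ((-5 + 64)*(-88))*(-89) = (59*(-88))*(-89) = -5192*(-89) = 462088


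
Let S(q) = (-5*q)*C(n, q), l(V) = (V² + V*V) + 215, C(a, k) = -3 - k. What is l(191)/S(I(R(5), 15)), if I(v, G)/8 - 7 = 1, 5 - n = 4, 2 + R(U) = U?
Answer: 73177/21440 ≈ 3.4131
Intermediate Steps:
R(U) = -2 + U
n = 1 (n = 5 - 1*4 = 5 - 4 = 1)
I(v, G) = 64 (I(v, G) = 56 + 8*1 = 56 + 8 = 64)
l(V) = 215 + 2*V² (l(V) = (V² + V²) + 215 = 2*V² + 215 = 215 + 2*V²)
S(q) = -5*q*(-3 - q) (S(q) = (-5*q)*(-3 - q) = -5*q*(-3 - q))
l(191)/S(I(R(5), 15)) = (215 + 2*191²)/((5*64*(3 + 64))) = (215 + 2*36481)/((5*64*67)) = (215 + 72962)/21440 = 73177*(1/21440) = 73177/21440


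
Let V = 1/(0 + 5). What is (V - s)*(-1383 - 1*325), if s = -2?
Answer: -18788/5 ≈ -3757.6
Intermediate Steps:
V = ⅕ (V = 1/5 = ⅕ ≈ 0.20000)
(V - s)*(-1383 - 1*325) = (⅕ - 1*(-2))*(-1383 - 1*325) = (⅕ + 2)*(-1383 - 325) = (11/5)*(-1708) = -18788/5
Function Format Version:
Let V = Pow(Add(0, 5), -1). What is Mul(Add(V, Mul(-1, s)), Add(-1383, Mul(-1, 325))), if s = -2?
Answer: Rational(-18788, 5) ≈ -3757.6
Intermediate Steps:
V = Rational(1, 5) (V = Pow(5, -1) = Rational(1, 5) ≈ 0.20000)
Mul(Add(V, Mul(-1, s)), Add(-1383, Mul(-1, 325))) = Mul(Add(Rational(1, 5), Mul(-1, -2)), Add(-1383, Mul(-1, 325))) = Mul(Add(Rational(1, 5), 2), Add(-1383, -325)) = Mul(Rational(11, 5), -1708) = Rational(-18788, 5)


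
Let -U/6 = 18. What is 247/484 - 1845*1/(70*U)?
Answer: 15335/20328 ≈ 0.75438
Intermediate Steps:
U = -108 (U = -6*18 = -108)
247/484 - 1845*1/(70*U) = 247/484 - 1845/((14*(-108))*5) = 247*(1/484) - 1845/((-1512*5)) = 247/484 - 1845/(-7560) = 247/484 - 1845*(-1/7560) = 247/484 + 41/168 = 15335/20328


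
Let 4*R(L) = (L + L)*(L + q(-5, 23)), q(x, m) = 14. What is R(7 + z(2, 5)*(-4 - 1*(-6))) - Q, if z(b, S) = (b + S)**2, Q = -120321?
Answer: 253137/2 ≈ 1.2657e+5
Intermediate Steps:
z(b, S) = (S + b)**2
R(L) = L*(14 + L)/2 (R(L) = ((L + L)*(L + 14))/4 = ((2*L)*(14 + L))/4 = (2*L*(14 + L))/4 = L*(14 + L)/2)
R(7 + z(2, 5)*(-4 - 1*(-6))) - Q = (7 + (5 + 2)**2*(-4 - 1*(-6)))*(14 + (7 + (5 + 2)**2*(-4 - 1*(-6))))/2 - 1*(-120321) = (7 + 7**2*(-4 + 6))*(14 + (7 + 7**2*(-4 + 6)))/2 + 120321 = (7 + 49*2)*(14 + (7 + 49*2))/2 + 120321 = (7 + 98)*(14 + (7 + 98))/2 + 120321 = (1/2)*105*(14 + 105) + 120321 = (1/2)*105*119 + 120321 = 12495/2 + 120321 = 253137/2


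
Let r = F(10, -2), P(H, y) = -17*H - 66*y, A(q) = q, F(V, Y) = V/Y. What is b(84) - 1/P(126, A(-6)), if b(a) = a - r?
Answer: 155395/1746 ≈ 89.001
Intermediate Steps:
P(H, y) = -66*y - 17*H
r = -5 (r = 10/(-2) = 10*(-1/2) = -5)
b(a) = 5 + a (b(a) = a - 1*(-5) = a + 5 = 5 + a)
b(84) - 1/P(126, A(-6)) = (5 + 84) - 1/(-66*(-6) - 17*126) = 89 - 1/(396 - 2142) = 89 - 1/(-1746) = 89 - 1*(-1/1746) = 89 + 1/1746 = 155395/1746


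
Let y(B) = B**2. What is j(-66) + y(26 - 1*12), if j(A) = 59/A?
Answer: 12877/66 ≈ 195.11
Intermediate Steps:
j(-66) + y(26 - 1*12) = 59/(-66) + (26 - 1*12)**2 = 59*(-1/66) + (26 - 12)**2 = -59/66 + 14**2 = -59/66 + 196 = 12877/66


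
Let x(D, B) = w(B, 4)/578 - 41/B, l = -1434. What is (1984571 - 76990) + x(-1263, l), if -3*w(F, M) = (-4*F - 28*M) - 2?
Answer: 790549831697/414426 ≈ 1.9076e+6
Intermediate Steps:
w(F, M) = ⅔ + 4*F/3 + 28*M/3 (w(F, M) = -((-4*F - 28*M) - 2)/3 = -((-28*M - 4*F) - 2)/3 = -(-2 - 28*M - 4*F)/3 = ⅔ + 4*F/3 + 28*M/3)
x(D, B) = 19/289 - 41/B + 2*B/867 (x(D, B) = (⅔ + 4*B/3 + (28/3)*4)/578 - 41/B = (⅔ + 4*B/3 + 112/3)*(1/578) - 41/B = (38 + 4*B/3)*(1/578) - 41/B = (19/289 + 2*B/867) - 41/B = 19/289 - 41/B + 2*B/867)
(1984571 - 76990) + x(-1263, l) = (1984571 - 76990) + (1/867)*(-35547 - 1434*(57 + 2*(-1434)))/(-1434) = 1907581 + (1/867)*(-1/1434)*(-35547 - 1434*(57 - 2868)) = 1907581 + (1/867)*(-1/1434)*(-35547 - 1434*(-2811)) = 1907581 + (1/867)*(-1/1434)*(-35547 + 4030974) = 1907581 + (1/867)*(-1/1434)*3995427 = 1907581 - 1331809/414426 = 790549831697/414426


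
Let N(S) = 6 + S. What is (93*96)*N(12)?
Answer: 160704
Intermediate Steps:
(93*96)*N(12) = (93*96)*(6 + 12) = 8928*18 = 160704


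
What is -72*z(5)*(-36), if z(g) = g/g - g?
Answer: -10368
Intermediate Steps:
z(g) = 1 - g
-72*z(5)*(-36) = -72*(1 - 1*5)*(-36) = -72*(1 - 5)*(-36) = -72*(-4)*(-36) = 288*(-36) = -10368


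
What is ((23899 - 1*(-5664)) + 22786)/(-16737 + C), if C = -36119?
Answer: -52349/52856 ≈ -0.99041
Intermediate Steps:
((23899 - 1*(-5664)) + 22786)/(-16737 + C) = ((23899 - 1*(-5664)) + 22786)/(-16737 - 36119) = ((23899 + 5664) + 22786)/(-52856) = (29563 + 22786)*(-1/52856) = 52349*(-1/52856) = -52349/52856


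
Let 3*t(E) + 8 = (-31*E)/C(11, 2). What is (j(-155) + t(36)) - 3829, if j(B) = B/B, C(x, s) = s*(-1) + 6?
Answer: -11771/3 ≈ -3923.7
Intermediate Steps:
C(x, s) = 6 - s (C(x, s) = -s + 6 = 6 - s)
j(B) = 1
t(E) = -8/3 - 31*E/12 (t(E) = -8/3 + ((-31*E)/(6 - 1*2))/3 = -8/3 + ((-31*E)/(6 - 2))/3 = -8/3 + (-31*E/4)/3 = -8/3 - 31*E/12)
(j(-155) + t(36)) - 3829 = (1 + (-8/3 - 31/12*36)) - 3829 = (1 + (-8/3 - 93)) - 3829 = (1 - 287/3) - 3829 = -284/3 - 3829 = -11771/3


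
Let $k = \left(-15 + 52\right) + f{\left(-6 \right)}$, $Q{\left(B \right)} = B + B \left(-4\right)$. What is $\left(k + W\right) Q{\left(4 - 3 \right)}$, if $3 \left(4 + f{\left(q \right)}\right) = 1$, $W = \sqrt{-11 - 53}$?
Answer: $-100 - 24 i \approx -100.0 - 24.0 i$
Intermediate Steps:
$W = 8 i$ ($W = \sqrt{-64} = 8 i \approx 8.0 i$)
$f{\left(q \right)} = - \frac{11}{3}$ ($f{\left(q \right)} = -4 + \frac{1}{3} \cdot 1 = -4 + \frac{1}{3} = - \frac{11}{3}$)
$Q{\left(B \right)} = - 3 B$ ($Q{\left(B \right)} = B - 4 B = - 3 B$)
$k = \frac{100}{3}$ ($k = \left(-15 + 52\right) - \frac{11}{3} = 37 - \frac{11}{3} = \frac{100}{3} \approx 33.333$)
$\left(k + W\right) Q{\left(4 - 3 \right)} = \left(\frac{100}{3} + 8 i\right) \left(- 3 \left(4 - 3\right)\right) = \left(\frac{100}{3} + 8 i\right) \left(\left(-3\right) 1\right) = \left(\frac{100}{3} + 8 i\right) \left(-3\right) = -100 - 24 i$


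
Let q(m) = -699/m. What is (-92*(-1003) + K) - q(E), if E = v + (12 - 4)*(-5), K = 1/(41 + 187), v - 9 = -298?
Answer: 6921648269/75012 ≈ 92274.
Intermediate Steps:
v = -289 (v = 9 - 298 = -289)
K = 1/228 ≈ 0.0043860
E = -329 (E = -289 + (12 - 4)*(-5) = -289 + 8*(-5) = -289 - 40 = -329)
(-92*(-1003) + K) - q(E) = (-92*(-1003) + 1/228) - (-699)/(-329) = (92276 + 1/228) - (-699)*(-1)/329 = 21038929/228 - 1*699/329 = 21038929/228 - 699/329 = 6921648269/75012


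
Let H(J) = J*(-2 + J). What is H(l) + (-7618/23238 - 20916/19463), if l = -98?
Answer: 2215860693029/226140597 ≈ 9798.6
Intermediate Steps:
H(l) + (-7618/23238 - 20916/19463) = -98*(-2 - 98) + (-7618/23238 - 20916/19463) = -98*(-100) + (-7618*1/23238 - 20916*1/19463) = 9800 + (-3809/11619 - 20916/19463) = 9800 - 317157571/226140597 = 2215860693029/226140597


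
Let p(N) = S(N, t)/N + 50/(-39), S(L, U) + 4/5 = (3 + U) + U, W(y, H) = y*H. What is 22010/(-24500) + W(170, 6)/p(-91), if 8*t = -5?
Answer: -13660072457/17289650 ≈ -790.07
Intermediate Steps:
W(y, H) = H*y
t = -5/8 (t = (1/8)*(-5) = -5/8 ≈ -0.62500)
S(L, U) = 11/5 + 2*U (S(L, U) = -4/5 + ((3 + U) + U) = -4/5 + (3 + 2*U) = 11/5 + 2*U)
p(N) = -50/39 + 19/(20*N) (p(N) = (11/5 + 2*(-5/8))/N + 50/(-39) = (11/5 - 5/4)/N + 50*(-1/39) = 19/(20*N) - 50/39 = -50/39 + 19/(20*N))
22010/(-24500) + W(170, 6)/p(-91) = 22010/(-24500) + (6*170)/(((1/780)*(741 - 1000*(-91))/(-91))) = 22010*(-1/24500) + 1020/(((1/780)*(-1/91)*(741 + 91000))) = -2201/2450 + 1020/(((1/780)*(-1/91)*91741)) = -2201/2450 + 1020/(-7057/5460) = -2201/2450 + 1020*(-5460/7057) = -2201/2450 - 5569200/7057 = -13660072457/17289650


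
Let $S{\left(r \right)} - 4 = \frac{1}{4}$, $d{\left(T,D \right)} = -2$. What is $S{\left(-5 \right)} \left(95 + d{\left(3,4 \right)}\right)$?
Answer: $\frac{1581}{4} \approx 395.25$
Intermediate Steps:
$S{\left(r \right)} = \frac{17}{4}$ ($S{\left(r \right)} = 4 + \frac{1}{4} = \frac{17}{4}$)
$S{\left(-5 \right)} \left(95 + d{\left(3,4 \right)}\right) = \frac{17 \left(95 - 2\right)}{4} = \frac{17}{4} \cdot 93 = \frac{1581}{4}$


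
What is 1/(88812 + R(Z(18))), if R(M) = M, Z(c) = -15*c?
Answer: 1/88542 ≈ 1.1294e-5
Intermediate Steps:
1/(88812 + R(Z(18))) = 1/(88812 - 15*18) = 1/(88812 - 270) = 1/88542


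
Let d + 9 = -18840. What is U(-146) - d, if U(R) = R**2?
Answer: 40165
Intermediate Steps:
d = -18849 (d = -9 - 18840 = -18849)
U(-146) - d = (-146)**2 - 1*(-18849) = 21316 + 18849 = 40165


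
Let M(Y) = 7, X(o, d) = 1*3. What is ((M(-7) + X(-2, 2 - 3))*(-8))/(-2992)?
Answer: 5/187 ≈ 0.026738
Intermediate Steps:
X(o, d) = 3
((M(-7) + X(-2, 2 - 3))*(-8))/(-2992) = ((7 + 3)*(-8))/(-2992) = (10*(-8))*(-1/2992) = -80*(-1/2992) = 5/187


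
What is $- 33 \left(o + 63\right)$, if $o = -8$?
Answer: $-1815$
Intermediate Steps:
$- 33 \left(o + 63\right) = - 33 \left(-8 + 63\right) = \left(-33\right) 55 = -1815$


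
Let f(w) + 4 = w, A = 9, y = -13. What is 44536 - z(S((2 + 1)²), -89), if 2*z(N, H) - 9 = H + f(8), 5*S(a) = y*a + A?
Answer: 44574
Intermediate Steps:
f(w) = -4 + w
S(a) = 9/5 - 13*a/5 (S(a) = (-13*a + 9)/5 = (9 - 13*a)/5 = 9/5 - 13*a/5)
z(N, H) = 13/2 + H/2 (z(N, H) = 9/2 + (H + (-4 + 8))/2 = 9/2 + (H + 4)/2 = 9/2 + (4 + H)/2 = 9/2 + (2 + H/2) = 13/2 + H/2)
44536 - z(S((2 + 1)²), -89) = 44536 - (13/2 + (½)*(-89)) = 44536 - (13/2 - 89/2) = 44536 - 1*(-38) = 44536 + 38 = 44574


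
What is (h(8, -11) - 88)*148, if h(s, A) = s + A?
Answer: -13468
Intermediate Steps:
h(s, A) = A + s
(h(8, -11) - 88)*148 = ((-11 + 8) - 88)*148 = (-3 - 88)*148 = -91*148 = -13468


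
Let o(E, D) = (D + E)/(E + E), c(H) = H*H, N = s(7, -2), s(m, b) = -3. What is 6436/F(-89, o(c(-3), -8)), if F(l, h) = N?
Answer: -6436/3 ≈ -2145.3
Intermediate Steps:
N = -3
c(H) = H²
o(E, D) = (D + E)/(2*E) (o(E, D) = (D + E)/((2*E)) = (D + E)*(1/(2*E)) = (D + E)/(2*E))
F(l, h) = -3
6436/F(-89, o(c(-3), -8)) = 6436/(-3) = 6436*(-⅓) = -6436/3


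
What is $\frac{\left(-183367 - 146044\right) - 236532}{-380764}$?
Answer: $\frac{565943}{380764} \approx 1.4863$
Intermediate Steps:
$\frac{\left(-183367 - 146044\right) - 236532}{-380764} = \left(-329411 - 236532\right) \left(- \frac{1}{380764}\right) = \left(-565943\right) \left(- \frac{1}{380764}\right) = \frac{565943}{380764}$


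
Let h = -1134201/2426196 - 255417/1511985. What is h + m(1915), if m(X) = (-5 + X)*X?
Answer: 1490846484607689587/407596884340 ≈ 3.6576e+6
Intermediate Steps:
h = -259398511413/407596884340 (h = -1134201*1/2426196 - 255417*1/1511985 = -378067/808732 - 85139/503995 = -259398511413/407596884340 ≈ -0.63641)
m(X) = X*(-5 + X)
h + m(1915) = -259398511413/407596884340 + 1915*(-5 + 1915) = -259398511413/407596884340 + 1915*1910 = -259398511413/407596884340 + 3657650 = 1490846484607689587/407596884340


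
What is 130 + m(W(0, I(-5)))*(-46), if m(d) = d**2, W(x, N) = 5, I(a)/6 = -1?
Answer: -1020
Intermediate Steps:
I(a) = -6 (I(a) = 6*(-1) = -6)
130 + m(W(0, I(-5)))*(-46) = 130 + 5**2*(-46) = 130 + 25*(-46) = 130 - 1150 = -1020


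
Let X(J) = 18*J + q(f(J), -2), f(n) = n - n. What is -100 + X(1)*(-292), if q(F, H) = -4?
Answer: -4188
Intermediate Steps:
f(n) = 0
X(J) = -4 + 18*J (X(J) = 18*J - 4 = -4 + 18*J)
-100 + X(1)*(-292) = -100 + (-4 + 18*1)*(-292) = -100 + (-4 + 18)*(-292) = -100 + 14*(-292) = -100 - 4088 = -4188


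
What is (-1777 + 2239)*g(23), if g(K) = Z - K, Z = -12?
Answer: -16170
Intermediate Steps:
g(K) = -12 - K
(-1777 + 2239)*g(23) = (-1777 + 2239)*(-12 - 1*23) = 462*(-12 - 23) = 462*(-35) = -16170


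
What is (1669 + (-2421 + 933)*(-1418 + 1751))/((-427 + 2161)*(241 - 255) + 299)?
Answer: 493835/23977 ≈ 20.596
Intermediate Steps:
(1669 + (-2421 + 933)*(-1418 + 1751))/((-427 + 2161)*(241 - 255) + 299) = (1669 - 1488*333)/(1734*(-14) + 299) = (1669 - 495504)/(-24276 + 299) = -493835/(-23977) = -493835*(-1/23977) = 493835/23977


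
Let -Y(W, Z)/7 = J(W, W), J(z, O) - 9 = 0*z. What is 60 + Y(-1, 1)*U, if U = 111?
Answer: -6933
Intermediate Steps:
J(z, O) = 9 (J(z, O) = 9 + 0*z = 9 + 0 = 9)
Y(W, Z) = -63 (Y(W, Z) = -7*9 = -63)
60 + Y(-1, 1)*U = 60 - 63*111 = 60 - 6993 = -6933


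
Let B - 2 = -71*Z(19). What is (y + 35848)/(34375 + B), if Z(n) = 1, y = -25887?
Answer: 9961/34306 ≈ 0.29036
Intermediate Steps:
B = -69 (B = 2 - 71*1 = 2 - 71 = -69)
(y + 35848)/(34375 + B) = (-25887 + 35848)/(34375 - 69) = 9961/34306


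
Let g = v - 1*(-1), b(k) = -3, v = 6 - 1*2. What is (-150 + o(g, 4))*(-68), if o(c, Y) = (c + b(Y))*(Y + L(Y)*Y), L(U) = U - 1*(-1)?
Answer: 6936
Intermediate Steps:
L(U) = 1 + U (L(U) = U + 1 = 1 + U)
v = 4 (v = 6 - 2 = 4)
g = 5 (g = 4 - 1*(-1) = 4 + 1 = 5)
o(c, Y) = (-3 + c)*(Y + Y*(1 + Y)) (o(c, Y) = (c - 3)*(Y + (1 + Y)*Y) = (-3 + c)*(Y + Y*(1 + Y)))
(-150 + o(g, 4))*(-68) = (-150 + 4*(-6 + 5 - 3*4 + 5*(1 + 4)))*(-68) = (-150 + 4*(-6 + 5 - 12 + 5*5))*(-68) = (-150 + 4*(-6 + 5 - 12 + 25))*(-68) = (-150 + 4*12)*(-68) = (-150 + 48)*(-68) = -102*(-68) = 6936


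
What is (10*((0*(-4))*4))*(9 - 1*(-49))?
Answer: 0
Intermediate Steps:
(10*((0*(-4))*4))*(9 - 1*(-49)) = (10*(0*4))*(9 + 49) = (10*0)*58 = 0*58 = 0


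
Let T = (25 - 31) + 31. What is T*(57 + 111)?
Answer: 4200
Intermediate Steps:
T = 25 (T = -6 + 31 = 25)
T*(57 + 111) = 25*(57 + 111) = 25*168 = 4200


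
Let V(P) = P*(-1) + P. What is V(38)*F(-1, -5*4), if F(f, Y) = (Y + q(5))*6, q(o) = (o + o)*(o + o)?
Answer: 0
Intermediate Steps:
q(o) = 4*o² (q(o) = (2*o)*(2*o) = 4*o²)
F(f, Y) = 600 + 6*Y (F(f, Y) = (Y + 4*5²)*6 = (Y + 4*25)*6 = (Y + 100)*6 = (100 + Y)*6 = 600 + 6*Y)
V(P) = 0 (V(P) = -P + P = 0)
V(38)*F(-1, -5*4) = 0*(600 + 6*(-5*4)) = 0*(600 + 6*(-20)) = 0*(600 - 120) = 0*480 = 0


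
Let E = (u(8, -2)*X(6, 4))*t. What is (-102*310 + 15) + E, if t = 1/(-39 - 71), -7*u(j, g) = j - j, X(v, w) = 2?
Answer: -31605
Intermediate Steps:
u(j, g) = 0 (u(j, g) = -(j - j)/7 = -⅐*0 = 0)
t = -1/110 (t = 1/(-110) = -1/110 ≈ -0.0090909)
E = 0 (E = (0*2)*(-1/110) = 0*(-1/110) = 0)
(-102*310 + 15) + E = (-102*310 + 15) + 0 = (-31620 + 15) + 0 = -31605 + 0 = -31605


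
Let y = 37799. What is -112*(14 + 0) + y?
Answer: 36231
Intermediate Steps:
-112*(14 + 0) + y = -112*(14 + 0) + 37799 = -112*14 + 37799 = -1568 + 37799 = 36231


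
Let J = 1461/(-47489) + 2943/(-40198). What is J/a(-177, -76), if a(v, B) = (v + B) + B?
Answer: 198489405/628048768438 ≈ 0.00031604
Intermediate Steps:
a(v, B) = v + 2*B (a(v, B) = (B + v) + B = v + 2*B)
J = -198489405/1908962822 (J = 1461*(-1/47489) + 2943*(-1/40198) = -1461/47489 - 2943/40198 = -198489405/1908962822 ≈ -0.10398)
J/a(-177, -76) = -198489405/(1908962822*(-177 + 2*(-76))) = -198489405/(1908962822*(-177 - 152)) = -198489405/1908962822/(-329) = -198489405/1908962822*(-1/329) = 198489405/628048768438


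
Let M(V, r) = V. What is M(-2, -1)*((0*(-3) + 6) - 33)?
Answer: 54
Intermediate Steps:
M(-2, -1)*((0*(-3) + 6) - 33) = -2*((0*(-3) + 6) - 33) = -2*((0 + 6) - 33) = -2*(6 - 33) = -2*(-27) = 54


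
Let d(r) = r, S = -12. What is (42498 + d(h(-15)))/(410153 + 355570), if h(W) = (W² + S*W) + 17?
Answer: 42920/765723 ≈ 0.056052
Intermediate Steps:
h(W) = 17 + W² - 12*W (h(W) = (W² - 12*W) + 17 = 17 + W² - 12*W)
(42498 + d(h(-15)))/(410153 + 355570) = (42498 + (17 + (-15)² - 12*(-15)))/(410153 + 355570) = (42498 + (17 + 225 + 180))/765723 = (42498 + 422)*(1/765723) = 42920*(1/765723) = 42920/765723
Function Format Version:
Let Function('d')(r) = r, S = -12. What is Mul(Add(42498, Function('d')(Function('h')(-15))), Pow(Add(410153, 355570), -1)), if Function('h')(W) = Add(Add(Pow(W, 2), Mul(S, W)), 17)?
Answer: Rational(42920, 765723) ≈ 0.056052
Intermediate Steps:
Function('h')(W) = Add(17, Pow(W, 2), Mul(-12, W)) (Function('h')(W) = Add(Add(Pow(W, 2), Mul(-12, W)), 17) = Add(17, Pow(W, 2), Mul(-12, W)))
Mul(Add(42498, Function('d')(Function('h')(-15))), Pow(Add(410153, 355570), -1)) = Mul(Add(42498, Add(17, Pow(-15, 2), Mul(-12, -15))), Pow(Add(410153, 355570), -1)) = Mul(Add(42498, Add(17, 225, 180)), Pow(765723, -1)) = Mul(Add(42498, 422), Rational(1, 765723)) = Mul(42920, Rational(1, 765723)) = Rational(42920, 765723)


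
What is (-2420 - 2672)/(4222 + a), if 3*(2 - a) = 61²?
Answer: -15276/8951 ≈ -1.7066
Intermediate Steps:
a = -3715/3 (a = 2 - ⅓*61² = 2 - ⅓*3721 = 2 - 3721/3 = -3715/3 ≈ -1238.3)
(-2420 - 2672)/(4222 + a) = (-2420 - 2672)/(4222 - 3715/3) = -5092/8951/3 = -5092*3/8951 = -15276/8951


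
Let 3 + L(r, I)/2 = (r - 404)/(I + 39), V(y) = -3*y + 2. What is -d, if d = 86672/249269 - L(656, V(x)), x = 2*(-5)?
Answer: 13289270/17698099 ≈ 0.75089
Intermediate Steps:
x = -10
V(y) = 2 - 3*y
L(r, I) = -6 + 2*(-404 + r)/(39 + I) (L(r, I) = -6 + 2*((r - 404)/(I + 39)) = -6 + 2*((-404 + r)/(39 + I)) = -6 + 2*(-404 + r)/(39 + I))
d = -13289270/17698099 (d = 86672/249269 - 2*(-521 + 656 - 3*(2 - 3*(-10)))/(39 + (2 - 3*(-10))) = 86672*(1/249269) - 2*(-521 + 656 - 3*(2 + 30))/(39 + (2 + 30)) = 86672/249269 - 2*(-521 + 656 - 3*32)/(39 + 32) = 86672/249269 - 2*(-521 + 656 - 96)/71 = 86672/249269 - 2*39/71 = 86672/249269 - 1*78/71 = 86672/249269 - 78/71 = -13289270/17698099 ≈ -0.75089)
-d = -1*(-13289270/17698099) = 13289270/17698099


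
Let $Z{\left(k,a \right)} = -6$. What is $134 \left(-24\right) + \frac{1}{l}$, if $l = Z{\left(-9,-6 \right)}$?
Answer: $- \frac{19297}{6} \approx -3216.2$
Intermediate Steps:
$l = -6$
$134 \left(-24\right) + \frac{1}{l} = 134 \left(-24\right) + \frac{1}{-6} = -3216 - \frac{1}{6} = - \frac{19297}{6}$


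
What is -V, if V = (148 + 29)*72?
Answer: -12744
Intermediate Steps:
V = 12744 (V = 177*72 = 12744)
-V = -1*12744 = -12744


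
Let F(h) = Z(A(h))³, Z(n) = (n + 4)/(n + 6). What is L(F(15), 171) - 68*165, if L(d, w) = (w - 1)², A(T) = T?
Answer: 17680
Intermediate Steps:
Z(n) = (4 + n)/(6 + n)
F(h) = (4 + h)³/(6 + h)³ (F(h) = ((4 + h)/(6 + h))³ = (4 + h)³/(6 + h)³)
L(d, w) = (-1 + w)²
L(F(15), 171) - 68*165 = (-1 + 171)² - 68*165 = 170² - 1*11220 = 28900 - 11220 = 17680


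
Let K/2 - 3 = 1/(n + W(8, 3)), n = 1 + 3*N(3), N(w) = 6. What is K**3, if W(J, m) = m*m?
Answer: 614125/2744 ≈ 223.81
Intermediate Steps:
W(J, m) = m**2
n = 19 (n = 1 + 3*6 = 1 + 18 = 19)
K = 85/14 (K = 6 + 2/(19 + 3**2) = 6 + 2/(19 + 9) = 6 + 2/28 = 6 + 2*(1/28) = 6 + 1/14 = 85/14 ≈ 6.0714)
K**3 = (85/14)**3 = 614125/2744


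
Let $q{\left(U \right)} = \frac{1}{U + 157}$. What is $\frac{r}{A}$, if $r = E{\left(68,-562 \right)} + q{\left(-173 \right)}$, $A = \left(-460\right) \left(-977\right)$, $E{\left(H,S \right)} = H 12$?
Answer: $\frac{2611}{1438144} \approx 0.0018155$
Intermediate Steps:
$E{\left(H,S \right)} = 12 H$
$A = 449420$
$q{\left(U \right)} = \frac{1}{157 + U}$
$r = \frac{13055}{16}$ ($r = 12 \cdot 68 + \frac{1}{157 - 173} = 816 + \frac{1}{-16} = 816 - \frac{1}{16} = \frac{13055}{16} \approx 815.94$)
$\frac{r}{A} = \frac{13055}{16 \cdot 449420} = \frac{13055}{16} \cdot \frac{1}{449420} = \frac{2611}{1438144}$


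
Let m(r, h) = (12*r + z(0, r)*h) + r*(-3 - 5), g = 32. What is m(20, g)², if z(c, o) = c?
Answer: 6400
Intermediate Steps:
m(r, h) = 4*r (m(r, h) = (12*r + 0*h) + r*(-3 - 5) = (12*r + 0) + r*(-8) = 12*r - 8*r = 4*r)
m(20, g)² = (4*20)² = 80² = 6400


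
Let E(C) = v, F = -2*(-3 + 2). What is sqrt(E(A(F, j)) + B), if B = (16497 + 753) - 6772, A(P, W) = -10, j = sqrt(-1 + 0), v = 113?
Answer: sqrt(10591) ≈ 102.91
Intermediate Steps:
F = 2 (F = -2*(-1) = 2)
j = I (j = sqrt(-1) = I ≈ 1.0*I)
E(C) = 113
B = 10478 (B = 17250 - 6772 = 10478)
sqrt(E(A(F, j)) + B) = sqrt(113 + 10478) = sqrt(10591)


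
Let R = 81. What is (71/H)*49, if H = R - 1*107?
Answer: -3479/26 ≈ -133.81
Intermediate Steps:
H = -26 (H = 81 - 1*107 = 81 - 107 = -26)
(71/H)*49 = (71/(-26))*49 = (71*(-1/26))*49 = -71/26*49 = -3479/26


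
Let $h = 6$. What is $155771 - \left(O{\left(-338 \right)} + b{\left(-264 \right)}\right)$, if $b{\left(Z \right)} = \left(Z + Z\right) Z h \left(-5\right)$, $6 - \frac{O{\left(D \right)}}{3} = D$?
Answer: $4336499$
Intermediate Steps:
$O{\left(D \right)} = 18 - 3 D$
$b{\left(Z \right)} = - 60 Z^{2}$ ($b{\left(Z \right)} = \left(Z + Z\right) Z 6 \left(-5\right) = 2 Z 6 Z \left(-5\right) = 2 Z \left(- 30 Z\right) = - 60 Z^{2}$)
$155771 - \left(O{\left(-338 \right)} + b{\left(-264 \right)}\right) = 155771 - \left(\left(18 - -1014\right) - 60 \left(-264\right)^{2}\right) = 155771 - \left(\left(18 + 1014\right) - 4181760\right) = 155771 - \left(1032 - 4181760\right) = 155771 - -4180728 = 155771 + 4180728 = 4336499$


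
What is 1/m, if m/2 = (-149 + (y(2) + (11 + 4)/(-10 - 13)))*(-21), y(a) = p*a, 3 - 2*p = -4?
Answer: 23/137802 ≈ 0.00016691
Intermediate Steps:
p = 7/2 (p = 3/2 - ½*(-4) = 3/2 + 2 = 7/2 ≈ 3.5000)
y(a) = 7*a/2
m = 137802/23 (m = 2*((-149 + ((7/2)*2 + (11 + 4)/(-10 - 13)))*(-21)) = 2*((-149 + (7 + 15/(-23)))*(-21)) = 2*((-149 + (7 + 15*(-1/23)))*(-21)) = 2*((-149 + (7 - 15/23))*(-21)) = 2*((-149 + 146/23)*(-21)) = 2*(-3281/23*(-21)) = 2*(68901/23) = 137802/23 ≈ 5991.4)
1/m = 1/(137802/23) = 23/137802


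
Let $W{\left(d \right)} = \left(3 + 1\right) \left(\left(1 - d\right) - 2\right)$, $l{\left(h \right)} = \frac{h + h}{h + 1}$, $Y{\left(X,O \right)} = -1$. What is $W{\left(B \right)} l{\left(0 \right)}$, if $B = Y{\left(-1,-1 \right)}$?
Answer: $0$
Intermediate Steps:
$l{\left(h \right)} = \frac{2 h}{1 + h}$
$B = -1$
$W{\left(d \right)} = -4 - 4 d$ ($W{\left(d \right)} = 4 \left(-1 - d\right) = -4 - 4 d$)
$W{\left(B \right)} l{\left(0 \right)} = \left(-4 - -4\right) 2 \cdot 0 \frac{1}{1 + 0} = \left(-4 + 4\right) 2 \cdot 0 \cdot 1^{-1} = 0 \cdot 2 \cdot 0 \cdot 1 = 0 \cdot 0 = 0$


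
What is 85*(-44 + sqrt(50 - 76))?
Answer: -3740 + 85*I*sqrt(26) ≈ -3740.0 + 433.42*I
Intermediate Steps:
85*(-44 + sqrt(50 - 76)) = 85*(-44 + sqrt(-26)) = 85*(-44 + I*sqrt(26)) = -3740 + 85*I*sqrt(26)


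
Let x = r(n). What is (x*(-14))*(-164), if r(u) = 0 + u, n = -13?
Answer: -29848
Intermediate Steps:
r(u) = u
x = -13
(x*(-14))*(-164) = -13*(-14)*(-164) = 182*(-164) = -29848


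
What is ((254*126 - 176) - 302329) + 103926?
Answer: -166575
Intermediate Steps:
((254*126 - 176) - 302329) + 103926 = ((32004 - 176) - 302329) + 103926 = (31828 - 302329) + 103926 = -270501 + 103926 = -166575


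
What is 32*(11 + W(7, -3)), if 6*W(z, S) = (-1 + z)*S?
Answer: 256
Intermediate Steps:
W(z, S) = S*(-1 + z)/6 (W(z, S) = ((-1 + z)*S)/6 = (S*(-1 + z))/6 = S*(-1 + z)/6)
32*(11 + W(7, -3)) = 32*(11 + (⅙)*(-3)*(-1 + 7)) = 32*(11 + (⅙)*(-3)*6) = 32*(11 - 3) = 32*8 = 256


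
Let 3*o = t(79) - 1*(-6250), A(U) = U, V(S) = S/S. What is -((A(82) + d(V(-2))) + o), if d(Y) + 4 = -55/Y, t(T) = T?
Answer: -6398/3 ≈ -2132.7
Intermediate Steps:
V(S) = 1
d(Y) = -4 - 55/Y
o = 6329/3 (o = (79 - 1*(-6250))/3 = (79 + 6250)/3 = (⅓)*6329 = 6329/3 ≈ 2109.7)
-((A(82) + d(V(-2))) + o) = -((82 + (-4 - 55/1)) + 6329/3) = -((82 + (-4 - 55*1)) + 6329/3) = -((82 + (-4 - 55)) + 6329/3) = -((82 - 59) + 6329/3) = -(23 + 6329/3) = -1*6398/3 = -6398/3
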